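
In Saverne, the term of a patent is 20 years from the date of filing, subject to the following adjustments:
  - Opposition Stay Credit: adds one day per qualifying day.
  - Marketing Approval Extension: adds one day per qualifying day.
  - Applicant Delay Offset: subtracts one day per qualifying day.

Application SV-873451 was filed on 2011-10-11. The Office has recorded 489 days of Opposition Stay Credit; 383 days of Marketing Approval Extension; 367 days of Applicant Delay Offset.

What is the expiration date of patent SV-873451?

February 27, 2033

Base term: filing date + 20 years → 11 October 2031.
Opposition Stay Credit: +489 days → 11 February 2033.
Marketing Approval Extension: +383 days → 1 March 2034.
Applicant Delay Offset: −367 days → 27 February 2033.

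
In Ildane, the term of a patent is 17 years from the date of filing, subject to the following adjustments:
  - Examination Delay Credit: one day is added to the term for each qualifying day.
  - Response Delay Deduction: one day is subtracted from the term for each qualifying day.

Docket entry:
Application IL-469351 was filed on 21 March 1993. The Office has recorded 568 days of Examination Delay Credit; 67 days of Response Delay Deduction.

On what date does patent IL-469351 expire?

Base term: filing date + 17 years → 21 March 2010.
Examination Delay Credit: +568 days → 10 October 2011.
Response Delay Deduction: −67 days → 4 August 2011.

August 4, 2011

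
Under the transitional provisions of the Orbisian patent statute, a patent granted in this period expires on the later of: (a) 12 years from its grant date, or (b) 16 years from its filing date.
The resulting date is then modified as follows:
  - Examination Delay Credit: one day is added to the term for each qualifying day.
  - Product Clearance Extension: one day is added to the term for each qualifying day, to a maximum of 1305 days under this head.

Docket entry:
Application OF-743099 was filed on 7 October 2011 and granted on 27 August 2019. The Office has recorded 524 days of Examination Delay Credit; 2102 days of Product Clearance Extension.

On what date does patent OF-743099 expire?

(a) grant + 12 years → 27 August 2031.
(b) filing + 16 years → 7 October 2027.
Later of the two: 27 August 2031.
Examination Delay Credit: +524 days → 1 February 2033.
Product Clearance Extension: 2102 days claimed exceeds the 1305-day cap, so +1305 days → 29 August 2036.

August 29, 2036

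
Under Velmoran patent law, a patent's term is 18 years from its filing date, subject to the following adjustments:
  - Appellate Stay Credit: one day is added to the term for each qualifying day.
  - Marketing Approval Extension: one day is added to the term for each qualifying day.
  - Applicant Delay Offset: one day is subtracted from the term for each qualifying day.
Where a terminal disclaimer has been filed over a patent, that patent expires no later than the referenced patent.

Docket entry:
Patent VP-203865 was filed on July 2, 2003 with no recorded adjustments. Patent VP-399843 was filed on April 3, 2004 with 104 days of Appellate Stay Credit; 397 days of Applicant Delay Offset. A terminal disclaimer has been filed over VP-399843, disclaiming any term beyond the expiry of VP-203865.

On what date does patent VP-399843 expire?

Natural term of VP-399843:
  Base: filing + 18 years → 3 April 2022.
  Appellate Stay Credit: +104 days → 16 July 2022.
  Applicant Delay Offset: −397 days → 14 June 2021.
Expiry of referenced patent VP-203865:
  Base: filing + 18 years → 2 July 2021.
Terminal disclaimer: VP-399843 expires on the earlier of 14 June 2021 and 2 July 2021.

2021-06-14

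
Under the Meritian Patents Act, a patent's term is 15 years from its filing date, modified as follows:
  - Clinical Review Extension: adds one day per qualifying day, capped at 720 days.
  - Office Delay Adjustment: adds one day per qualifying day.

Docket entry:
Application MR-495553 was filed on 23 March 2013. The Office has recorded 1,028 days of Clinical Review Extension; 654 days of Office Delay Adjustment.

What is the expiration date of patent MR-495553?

2031-12-27

Base term: filing date + 15 years → 23 March 2028.
Clinical Review Extension: 1028 days claimed exceeds the 720-day cap, so +720 days → 13 March 2030.
Office Delay Adjustment: +654 days → 27 December 2031.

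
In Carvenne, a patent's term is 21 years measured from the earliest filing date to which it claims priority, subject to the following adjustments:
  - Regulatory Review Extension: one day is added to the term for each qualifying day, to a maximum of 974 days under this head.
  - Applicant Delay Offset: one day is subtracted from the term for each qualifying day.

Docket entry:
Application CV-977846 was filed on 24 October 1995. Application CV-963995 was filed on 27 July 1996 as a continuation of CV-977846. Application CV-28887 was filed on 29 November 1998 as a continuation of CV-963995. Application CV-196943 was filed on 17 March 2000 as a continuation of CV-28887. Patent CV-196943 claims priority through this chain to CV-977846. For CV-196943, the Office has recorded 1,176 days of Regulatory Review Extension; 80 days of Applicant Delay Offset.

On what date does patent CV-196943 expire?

April 6, 2019

Earliest priority filing: 24 October 1995.
Base term: 24 October 1995 + 21 years → 24 October 2016.
Regulatory Review Extension: 1176 days claimed exceeds the 974-day cap, so +974 days → 25 June 2019.
Applicant Delay Offset: −80 days → 6 April 2019.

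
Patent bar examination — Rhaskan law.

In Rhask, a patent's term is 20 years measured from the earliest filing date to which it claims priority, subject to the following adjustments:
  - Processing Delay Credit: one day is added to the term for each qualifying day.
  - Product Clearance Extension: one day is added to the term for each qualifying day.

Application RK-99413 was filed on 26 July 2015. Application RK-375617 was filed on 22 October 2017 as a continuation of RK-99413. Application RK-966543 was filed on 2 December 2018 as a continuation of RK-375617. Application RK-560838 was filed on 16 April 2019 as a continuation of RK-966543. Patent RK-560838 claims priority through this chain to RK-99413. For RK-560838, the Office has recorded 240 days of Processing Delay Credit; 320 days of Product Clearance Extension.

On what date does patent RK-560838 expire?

2037-02-05

Earliest priority filing: 26 July 2015.
Base term: 26 July 2015 + 20 years → 26 July 2035.
Processing Delay Credit: +240 days → 22 March 2036.
Product Clearance Extension: +320 days → 5 February 2037.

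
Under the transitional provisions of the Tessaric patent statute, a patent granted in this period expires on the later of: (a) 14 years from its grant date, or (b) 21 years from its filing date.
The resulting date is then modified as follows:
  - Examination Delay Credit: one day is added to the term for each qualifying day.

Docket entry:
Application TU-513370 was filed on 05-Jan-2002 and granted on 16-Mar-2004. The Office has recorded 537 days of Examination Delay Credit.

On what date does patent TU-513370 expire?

2024-06-25

(a) grant + 14 years → 16 March 2018.
(b) filing + 21 years → 5 January 2023.
Later of the two: 5 January 2023.
Examination Delay Credit: +537 days → 25 June 2024.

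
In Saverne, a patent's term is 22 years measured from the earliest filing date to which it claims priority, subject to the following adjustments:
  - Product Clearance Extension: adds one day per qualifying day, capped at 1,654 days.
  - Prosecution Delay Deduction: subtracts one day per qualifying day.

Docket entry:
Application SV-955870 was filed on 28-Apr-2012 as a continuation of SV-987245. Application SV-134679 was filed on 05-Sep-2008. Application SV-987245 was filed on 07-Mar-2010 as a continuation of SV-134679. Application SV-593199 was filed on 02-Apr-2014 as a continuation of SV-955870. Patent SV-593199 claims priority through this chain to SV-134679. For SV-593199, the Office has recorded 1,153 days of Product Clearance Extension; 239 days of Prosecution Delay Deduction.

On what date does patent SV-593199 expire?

Earliest priority filing: 5 September 2008.
Base term: 5 September 2008 + 22 years → 5 September 2030.
Product Clearance Extension: 1153 days (within the 1654-day cap) → +1153 days → 1 November 2033.
Prosecution Delay Deduction: −239 days → 7 March 2033.

2033-03-07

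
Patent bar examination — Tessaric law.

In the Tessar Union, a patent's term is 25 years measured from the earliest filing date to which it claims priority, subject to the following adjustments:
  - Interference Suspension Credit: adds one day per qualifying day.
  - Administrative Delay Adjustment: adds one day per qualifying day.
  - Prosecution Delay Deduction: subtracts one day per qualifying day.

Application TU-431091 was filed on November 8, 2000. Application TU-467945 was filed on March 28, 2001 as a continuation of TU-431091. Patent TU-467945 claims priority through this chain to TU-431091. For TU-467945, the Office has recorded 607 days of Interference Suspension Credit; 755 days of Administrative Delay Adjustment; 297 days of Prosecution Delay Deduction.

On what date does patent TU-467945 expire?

Earliest priority filing: 8 November 2000.
Base term: 8 November 2000 + 25 years → 8 November 2025.
Interference Suspension Credit: +607 days → 8 July 2027.
Administrative Delay Adjustment: +755 days → 1 August 2029.
Prosecution Delay Deduction: −297 days → 8 October 2028.

2028-10-08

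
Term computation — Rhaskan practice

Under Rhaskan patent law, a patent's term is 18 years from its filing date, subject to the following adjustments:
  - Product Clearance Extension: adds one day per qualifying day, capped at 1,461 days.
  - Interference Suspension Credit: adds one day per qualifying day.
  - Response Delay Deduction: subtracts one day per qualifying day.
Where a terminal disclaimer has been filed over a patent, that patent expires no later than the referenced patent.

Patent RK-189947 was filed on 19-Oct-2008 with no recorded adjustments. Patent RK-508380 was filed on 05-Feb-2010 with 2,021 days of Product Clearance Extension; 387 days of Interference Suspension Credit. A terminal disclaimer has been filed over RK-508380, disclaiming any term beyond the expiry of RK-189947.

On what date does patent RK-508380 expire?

October 19, 2026

Natural term of RK-508380:
  Base: filing + 18 years → 5 February 2028.
  Product Clearance Extension: 2021 days claimed exceeds the 1461-day cap, so +1461 days → 5 February 2032.
  Interference Suspension Credit: +387 days → 26 February 2033.
Expiry of referenced patent RK-189947:
  Base: filing + 18 years → 19 October 2026.
Terminal disclaimer: RK-508380 expires on the earlier of 26 February 2033 and 19 October 2026.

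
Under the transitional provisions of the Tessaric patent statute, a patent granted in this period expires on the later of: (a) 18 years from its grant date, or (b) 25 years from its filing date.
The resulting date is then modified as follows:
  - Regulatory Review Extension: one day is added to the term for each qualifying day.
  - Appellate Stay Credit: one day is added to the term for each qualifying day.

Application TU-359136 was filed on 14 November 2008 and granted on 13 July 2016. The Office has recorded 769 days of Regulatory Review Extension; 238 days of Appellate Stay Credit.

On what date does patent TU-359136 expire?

(a) grant + 18 years → 13 July 2034.
(b) filing + 25 years → 14 November 2033.
Later of the two: 13 July 2034.
Regulatory Review Extension: +769 days → 20 August 2036.
Appellate Stay Credit: +238 days → 15 April 2037.

April 15, 2037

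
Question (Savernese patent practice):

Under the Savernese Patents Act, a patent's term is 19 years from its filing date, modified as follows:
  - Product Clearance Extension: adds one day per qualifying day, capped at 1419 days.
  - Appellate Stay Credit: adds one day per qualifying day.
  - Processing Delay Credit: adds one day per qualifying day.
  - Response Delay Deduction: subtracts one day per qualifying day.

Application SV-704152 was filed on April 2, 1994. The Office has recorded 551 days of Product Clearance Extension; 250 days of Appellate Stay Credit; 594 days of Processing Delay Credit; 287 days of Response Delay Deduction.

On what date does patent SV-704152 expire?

Base term: filing date + 19 years → 2 April 2013.
Product Clearance Extension: 551 days (within the 1419-day cap) → +551 days → 5 October 2014.
Appellate Stay Credit: +250 days → 12 June 2015.
Processing Delay Credit: +594 days → 26 January 2017.
Response Delay Deduction: −287 days → 14 April 2016.

April 14, 2016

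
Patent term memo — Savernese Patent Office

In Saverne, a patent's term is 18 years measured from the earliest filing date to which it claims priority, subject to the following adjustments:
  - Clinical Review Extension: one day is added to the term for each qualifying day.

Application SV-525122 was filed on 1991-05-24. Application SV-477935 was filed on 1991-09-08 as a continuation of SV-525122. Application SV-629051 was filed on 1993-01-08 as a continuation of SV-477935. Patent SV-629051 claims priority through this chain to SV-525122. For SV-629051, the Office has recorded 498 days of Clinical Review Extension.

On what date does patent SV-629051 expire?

Earliest priority filing: 24 May 1991.
Base term: 24 May 1991 + 18 years → 24 May 2009.
Clinical Review Extension: +498 days → 4 October 2010.

2010-10-04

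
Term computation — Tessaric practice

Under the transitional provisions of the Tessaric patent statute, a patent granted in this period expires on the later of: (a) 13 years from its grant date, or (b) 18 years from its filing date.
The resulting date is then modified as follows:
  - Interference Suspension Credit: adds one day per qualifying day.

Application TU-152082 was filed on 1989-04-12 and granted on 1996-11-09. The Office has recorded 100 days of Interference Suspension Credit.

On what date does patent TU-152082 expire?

(a) grant + 13 years → 9 November 2009.
(b) filing + 18 years → 12 April 2007.
Later of the two: 9 November 2009.
Interference Suspension Credit: +100 days → 17 February 2010.

February 17, 2010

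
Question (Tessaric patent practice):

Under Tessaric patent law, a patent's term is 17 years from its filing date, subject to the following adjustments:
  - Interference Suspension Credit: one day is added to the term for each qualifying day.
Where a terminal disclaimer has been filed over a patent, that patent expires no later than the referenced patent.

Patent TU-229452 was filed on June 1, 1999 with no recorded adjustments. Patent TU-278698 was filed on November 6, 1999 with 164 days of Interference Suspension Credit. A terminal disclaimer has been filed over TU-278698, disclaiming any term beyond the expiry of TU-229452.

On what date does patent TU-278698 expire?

June 1, 2016

Natural term of TU-278698:
  Base: filing + 17 years → 6 November 2016.
  Interference Suspension Credit: +164 days → 19 April 2017.
Expiry of referenced patent TU-229452:
  Base: filing + 17 years → 1 June 2016.
Terminal disclaimer: TU-278698 expires on the earlier of 19 April 2017 and 1 June 2016.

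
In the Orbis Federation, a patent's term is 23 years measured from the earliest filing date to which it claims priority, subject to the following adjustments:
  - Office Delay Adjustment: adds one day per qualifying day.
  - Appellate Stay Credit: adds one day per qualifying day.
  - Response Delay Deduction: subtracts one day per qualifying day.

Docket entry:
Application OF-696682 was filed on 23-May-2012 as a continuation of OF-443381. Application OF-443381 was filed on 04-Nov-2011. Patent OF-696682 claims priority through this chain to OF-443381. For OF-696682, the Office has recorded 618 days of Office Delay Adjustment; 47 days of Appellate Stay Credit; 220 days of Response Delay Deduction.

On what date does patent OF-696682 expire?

January 23, 2036

Earliest priority filing: 4 November 2011.
Base term: 4 November 2011 + 23 years → 4 November 2034.
Office Delay Adjustment: +618 days → 14 July 2036.
Appellate Stay Credit: +47 days → 30 August 2036.
Response Delay Deduction: −220 days → 23 January 2036.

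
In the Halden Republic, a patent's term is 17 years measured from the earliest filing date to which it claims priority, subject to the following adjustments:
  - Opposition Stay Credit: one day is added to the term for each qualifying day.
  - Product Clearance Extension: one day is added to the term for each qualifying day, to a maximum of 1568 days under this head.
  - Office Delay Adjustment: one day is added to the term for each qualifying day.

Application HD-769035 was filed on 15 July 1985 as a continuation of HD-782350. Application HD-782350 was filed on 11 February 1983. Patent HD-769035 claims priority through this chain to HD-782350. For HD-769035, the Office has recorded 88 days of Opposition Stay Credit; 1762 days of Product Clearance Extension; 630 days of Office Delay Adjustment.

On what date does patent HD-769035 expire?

Earliest priority filing: 11 February 1983.
Base term: 11 February 1983 + 17 years → 11 February 2000.
Opposition Stay Credit: +88 days → 9 May 2000.
Product Clearance Extension: 1762 days claimed exceeds the 1568-day cap, so +1568 days → 24 August 2004.
Office Delay Adjustment: +630 days → 16 May 2006.

May 16, 2006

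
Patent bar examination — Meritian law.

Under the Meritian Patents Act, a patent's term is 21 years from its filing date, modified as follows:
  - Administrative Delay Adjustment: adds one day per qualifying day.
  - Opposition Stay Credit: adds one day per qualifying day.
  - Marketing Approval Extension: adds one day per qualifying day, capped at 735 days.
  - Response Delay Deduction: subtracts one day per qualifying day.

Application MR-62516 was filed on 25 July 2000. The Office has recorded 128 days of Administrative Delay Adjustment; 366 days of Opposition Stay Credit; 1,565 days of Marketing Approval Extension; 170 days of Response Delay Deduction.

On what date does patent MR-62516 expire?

2024-06-18

Base term: filing date + 21 years → 25 July 2021.
Administrative Delay Adjustment: +128 days → 30 November 2021.
Opposition Stay Credit: +366 days → 1 December 2022.
Marketing Approval Extension: 1565 days claimed exceeds the 735-day cap, so +735 days → 5 December 2024.
Response Delay Deduction: −170 days → 18 June 2024.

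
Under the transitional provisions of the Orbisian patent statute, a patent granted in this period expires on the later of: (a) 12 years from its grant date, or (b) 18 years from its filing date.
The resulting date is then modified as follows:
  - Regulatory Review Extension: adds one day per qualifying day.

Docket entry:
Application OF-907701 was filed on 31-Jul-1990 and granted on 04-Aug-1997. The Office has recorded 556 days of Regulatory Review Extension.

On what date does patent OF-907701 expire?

(a) grant + 12 years → 4 August 2009.
(b) filing + 18 years → 31 July 2008.
Later of the two: 4 August 2009.
Regulatory Review Extension: +556 days → 11 February 2011.

2011-02-11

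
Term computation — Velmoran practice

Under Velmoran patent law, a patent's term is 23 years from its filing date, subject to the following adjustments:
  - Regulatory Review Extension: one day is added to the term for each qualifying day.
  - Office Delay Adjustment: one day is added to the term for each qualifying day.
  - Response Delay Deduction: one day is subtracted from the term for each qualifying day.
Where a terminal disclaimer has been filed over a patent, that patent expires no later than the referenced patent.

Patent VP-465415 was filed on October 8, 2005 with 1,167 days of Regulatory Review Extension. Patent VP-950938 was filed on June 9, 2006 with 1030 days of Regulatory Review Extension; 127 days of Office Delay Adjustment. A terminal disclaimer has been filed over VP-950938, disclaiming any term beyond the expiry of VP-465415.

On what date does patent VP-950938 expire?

Natural term of VP-950938:
  Base: filing + 23 years → 9 June 2029.
  Regulatory Review Extension: +1030 days → 4 April 2032.
  Office Delay Adjustment: +127 days → 9 August 2032.
Expiry of referenced patent VP-465415:
  Base: filing + 23 years → 8 October 2028.
  Regulatory Review Extension: +1167 days → 19 December 2031.
Terminal disclaimer: VP-950938 expires on the earlier of 9 August 2032 and 19 December 2031.

2031-12-19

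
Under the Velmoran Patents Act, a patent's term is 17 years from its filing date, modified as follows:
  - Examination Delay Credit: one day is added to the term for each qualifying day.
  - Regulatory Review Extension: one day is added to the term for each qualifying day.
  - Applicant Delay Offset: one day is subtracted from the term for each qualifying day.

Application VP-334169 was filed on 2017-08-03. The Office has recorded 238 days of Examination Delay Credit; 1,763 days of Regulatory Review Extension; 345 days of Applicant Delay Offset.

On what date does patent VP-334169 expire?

February 14, 2039

Base term: filing date + 17 years → 3 August 2034.
Examination Delay Credit: +238 days → 29 March 2035.
Regulatory Review Extension: +1763 days → 25 January 2040.
Applicant Delay Offset: −345 days → 14 February 2039.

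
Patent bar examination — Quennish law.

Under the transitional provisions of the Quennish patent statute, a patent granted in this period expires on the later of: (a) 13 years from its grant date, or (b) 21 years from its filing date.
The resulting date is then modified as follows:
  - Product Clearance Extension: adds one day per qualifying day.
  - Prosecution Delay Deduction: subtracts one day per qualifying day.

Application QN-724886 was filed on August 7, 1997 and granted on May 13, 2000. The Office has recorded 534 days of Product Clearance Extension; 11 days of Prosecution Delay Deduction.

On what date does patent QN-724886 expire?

January 12, 2020

(a) grant + 13 years → 13 May 2013.
(b) filing + 21 years → 7 August 2018.
Later of the two: 7 August 2018.
Product Clearance Extension: +534 days → 23 January 2020.
Prosecution Delay Deduction: −11 days → 12 January 2020.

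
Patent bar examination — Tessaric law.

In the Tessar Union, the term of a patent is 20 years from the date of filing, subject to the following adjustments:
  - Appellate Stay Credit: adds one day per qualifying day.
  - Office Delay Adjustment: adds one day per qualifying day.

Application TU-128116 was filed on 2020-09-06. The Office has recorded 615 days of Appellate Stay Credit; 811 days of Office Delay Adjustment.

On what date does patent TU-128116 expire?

August 2, 2044

Base term: filing date + 20 years → 6 September 2040.
Appellate Stay Credit: +615 days → 14 May 2042.
Office Delay Adjustment: +811 days → 2 August 2044.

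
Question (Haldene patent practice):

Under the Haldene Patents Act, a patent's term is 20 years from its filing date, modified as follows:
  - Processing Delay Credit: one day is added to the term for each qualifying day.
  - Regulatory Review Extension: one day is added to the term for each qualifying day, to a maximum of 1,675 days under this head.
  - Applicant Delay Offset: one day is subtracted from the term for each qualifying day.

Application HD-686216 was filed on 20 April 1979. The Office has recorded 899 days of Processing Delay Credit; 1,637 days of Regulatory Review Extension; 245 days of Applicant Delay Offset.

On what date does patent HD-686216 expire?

Base term: filing date + 20 years → 20 April 1999.
Processing Delay Credit: +899 days → 5 October 2001.
Regulatory Review Extension: 1637 days (within the 1675-day cap) → +1637 days → 30 March 2006.
Applicant Delay Offset: −245 days → 28 July 2005.

2005-07-28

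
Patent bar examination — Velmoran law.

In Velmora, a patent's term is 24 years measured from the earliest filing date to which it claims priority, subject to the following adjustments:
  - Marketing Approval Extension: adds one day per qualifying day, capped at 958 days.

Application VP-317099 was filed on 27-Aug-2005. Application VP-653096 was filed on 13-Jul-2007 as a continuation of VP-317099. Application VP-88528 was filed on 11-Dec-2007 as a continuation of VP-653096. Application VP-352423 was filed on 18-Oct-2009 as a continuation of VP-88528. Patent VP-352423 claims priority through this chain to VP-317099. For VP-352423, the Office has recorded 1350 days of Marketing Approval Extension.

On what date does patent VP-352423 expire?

April 11, 2032

Earliest priority filing: 27 August 2005.
Base term: 27 August 2005 + 24 years → 27 August 2029.
Marketing Approval Extension: 1350 days claimed exceeds the 958-day cap, so +958 days → 11 April 2032.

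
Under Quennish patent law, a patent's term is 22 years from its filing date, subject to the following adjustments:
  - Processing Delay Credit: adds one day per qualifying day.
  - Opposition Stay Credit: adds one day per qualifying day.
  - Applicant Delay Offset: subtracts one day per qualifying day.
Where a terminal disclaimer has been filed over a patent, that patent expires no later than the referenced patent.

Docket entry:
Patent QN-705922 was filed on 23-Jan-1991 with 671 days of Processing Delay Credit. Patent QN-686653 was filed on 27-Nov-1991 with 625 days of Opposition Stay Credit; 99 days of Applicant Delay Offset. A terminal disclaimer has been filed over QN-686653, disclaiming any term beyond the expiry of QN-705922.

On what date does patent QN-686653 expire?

Natural term of QN-686653:
  Base: filing + 22 years → 27 November 2013.
  Opposition Stay Credit: +625 days → 14 August 2015.
  Applicant Delay Offset: −99 days → 7 May 2015.
Expiry of referenced patent QN-705922:
  Base: filing + 22 years → 23 January 2013.
  Processing Delay Credit: +671 days → 25 November 2014.
Terminal disclaimer: QN-686653 expires on the earlier of 7 May 2015 and 25 November 2014.

November 25, 2014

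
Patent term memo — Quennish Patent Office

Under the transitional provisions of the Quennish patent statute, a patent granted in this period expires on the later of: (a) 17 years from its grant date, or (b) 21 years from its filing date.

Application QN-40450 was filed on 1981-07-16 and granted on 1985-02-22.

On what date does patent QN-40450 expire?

(a) grant + 17 years → 22 February 2002.
(b) filing + 21 years → 16 July 2002.
Later of the two: 16 July 2002.

2002-07-16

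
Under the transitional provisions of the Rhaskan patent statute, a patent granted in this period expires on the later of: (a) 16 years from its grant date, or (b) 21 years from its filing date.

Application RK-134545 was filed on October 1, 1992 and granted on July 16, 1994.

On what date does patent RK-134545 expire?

(a) grant + 16 years → 16 July 2010.
(b) filing + 21 years → 1 October 2013.
Later of the two: 1 October 2013.

2013-10-01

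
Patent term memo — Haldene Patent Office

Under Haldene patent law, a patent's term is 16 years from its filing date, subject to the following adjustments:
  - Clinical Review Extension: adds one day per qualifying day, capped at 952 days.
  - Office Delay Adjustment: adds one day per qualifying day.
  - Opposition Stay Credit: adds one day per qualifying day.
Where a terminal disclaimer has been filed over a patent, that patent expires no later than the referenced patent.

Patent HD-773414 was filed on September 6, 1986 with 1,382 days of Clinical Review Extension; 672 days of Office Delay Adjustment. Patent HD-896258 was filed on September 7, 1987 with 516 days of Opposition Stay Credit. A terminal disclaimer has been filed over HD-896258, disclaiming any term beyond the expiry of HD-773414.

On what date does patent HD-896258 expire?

Natural term of HD-896258:
  Base: filing + 16 years → 7 September 2003.
  Opposition Stay Credit: +516 days → 4 February 2005.
Expiry of referenced patent HD-773414:
  Base: filing + 16 years → 6 September 2002.
  Clinical Review Extension: 1382 days claimed exceeds the 952-day cap, so +952 days → 15 April 2005.
  Office Delay Adjustment: +672 days → 16 February 2007.
Terminal disclaimer: HD-896258 expires on the earlier of 4 February 2005 and 16 February 2007.

2005-02-04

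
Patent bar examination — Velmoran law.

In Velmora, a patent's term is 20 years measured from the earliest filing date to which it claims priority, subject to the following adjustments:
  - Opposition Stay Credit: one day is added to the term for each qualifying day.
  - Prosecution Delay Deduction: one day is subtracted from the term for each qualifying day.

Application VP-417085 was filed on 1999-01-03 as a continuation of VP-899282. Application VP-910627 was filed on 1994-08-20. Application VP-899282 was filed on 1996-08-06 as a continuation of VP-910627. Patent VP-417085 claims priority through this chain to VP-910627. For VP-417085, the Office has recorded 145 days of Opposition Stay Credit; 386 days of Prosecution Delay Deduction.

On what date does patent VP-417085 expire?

2013-12-22

Earliest priority filing: 20 August 1994.
Base term: 20 August 1994 + 20 years → 20 August 2014.
Opposition Stay Credit: +145 days → 12 January 2015.
Prosecution Delay Deduction: −386 days → 22 December 2013.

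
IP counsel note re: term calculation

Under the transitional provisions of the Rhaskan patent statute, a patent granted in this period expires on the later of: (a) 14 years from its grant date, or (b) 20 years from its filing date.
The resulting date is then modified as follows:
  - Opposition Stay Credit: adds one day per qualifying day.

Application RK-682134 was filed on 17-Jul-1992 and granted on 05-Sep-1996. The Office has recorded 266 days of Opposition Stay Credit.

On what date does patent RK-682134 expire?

(a) grant + 14 years → 5 September 2010.
(b) filing + 20 years → 17 July 2012.
Later of the two: 17 July 2012.
Opposition Stay Credit: +266 days → 9 April 2013.

2013-04-09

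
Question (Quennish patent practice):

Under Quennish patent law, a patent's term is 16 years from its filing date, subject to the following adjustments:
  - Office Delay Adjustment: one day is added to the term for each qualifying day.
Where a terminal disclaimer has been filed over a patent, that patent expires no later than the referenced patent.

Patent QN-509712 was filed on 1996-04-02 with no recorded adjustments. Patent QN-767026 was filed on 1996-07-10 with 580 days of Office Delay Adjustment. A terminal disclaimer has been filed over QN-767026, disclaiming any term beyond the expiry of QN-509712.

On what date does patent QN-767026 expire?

Natural term of QN-767026:
  Base: filing + 16 years → 10 July 2012.
  Office Delay Adjustment: +580 days → 10 February 2014.
Expiry of referenced patent QN-509712:
  Base: filing + 16 years → 2 April 2012.
Terminal disclaimer: QN-767026 expires on the earlier of 10 February 2014 and 2 April 2012.

April 2, 2012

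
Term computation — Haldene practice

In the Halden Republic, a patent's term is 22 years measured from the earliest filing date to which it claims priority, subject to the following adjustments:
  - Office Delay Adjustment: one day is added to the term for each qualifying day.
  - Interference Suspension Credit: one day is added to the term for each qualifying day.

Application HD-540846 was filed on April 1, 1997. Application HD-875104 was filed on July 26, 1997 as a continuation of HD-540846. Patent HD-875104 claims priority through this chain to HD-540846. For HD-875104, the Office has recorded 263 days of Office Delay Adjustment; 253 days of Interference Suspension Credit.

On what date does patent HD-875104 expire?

Earliest priority filing: 1 April 1997.
Base term: 1 April 1997 + 22 years → 1 April 2019.
Office Delay Adjustment: +263 days → 20 December 2019.
Interference Suspension Credit: +253 days → 29 August 2020.

2020-08-29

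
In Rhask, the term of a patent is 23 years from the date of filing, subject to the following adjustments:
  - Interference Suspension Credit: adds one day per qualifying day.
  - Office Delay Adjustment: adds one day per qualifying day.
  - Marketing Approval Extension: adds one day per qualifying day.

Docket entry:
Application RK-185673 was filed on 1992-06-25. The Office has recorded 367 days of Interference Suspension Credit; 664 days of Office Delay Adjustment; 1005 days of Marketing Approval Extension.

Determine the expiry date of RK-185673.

2021-01-20

Base term: filing date + 23 years → 25 June 2015.
Interference Suspension Credit: +367 days → 26 June 2016.
Office Delay Adjustment: +664 days → 21 April 2018.
Marketing Approval Extension: +1005 days → 20 January 2021.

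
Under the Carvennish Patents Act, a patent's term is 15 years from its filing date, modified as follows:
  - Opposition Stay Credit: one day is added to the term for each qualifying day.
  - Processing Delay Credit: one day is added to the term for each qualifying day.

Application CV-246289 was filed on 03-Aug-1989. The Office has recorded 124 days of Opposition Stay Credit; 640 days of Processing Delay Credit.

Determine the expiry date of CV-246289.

September 6, 2006

Base term: filing date + 15 years → 3 August 2004.
Opposition Stay Credit: +124 days → 5 December 2004.
Processing Delay Credit: +640 days → 6 September 2006.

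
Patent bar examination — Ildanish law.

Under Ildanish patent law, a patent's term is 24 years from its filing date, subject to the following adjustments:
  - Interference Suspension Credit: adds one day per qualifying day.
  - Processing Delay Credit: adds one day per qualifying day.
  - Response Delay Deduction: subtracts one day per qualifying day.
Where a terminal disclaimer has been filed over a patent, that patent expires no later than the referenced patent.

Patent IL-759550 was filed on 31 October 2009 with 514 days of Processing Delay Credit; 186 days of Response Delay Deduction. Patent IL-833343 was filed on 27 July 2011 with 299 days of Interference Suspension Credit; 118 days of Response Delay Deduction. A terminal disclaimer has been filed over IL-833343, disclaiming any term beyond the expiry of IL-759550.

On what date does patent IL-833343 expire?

September 24, 2034

Natural term of IL-833343:
  Base: filing + 24 years → 27 July 2035.
  Interference Suspension Credit: +299 days → 21 May 2036.
  Response Delay Deduction: −118 days → 24 January 2036.
Expiry of referenced patent IL-759550:
  Base: filing + 24 years → 31 October 2033.
  Processing Delay Credit: +514 days → 29 March 2035.
  Response Delay Deduction: −186 days → 24 September 2034.
Terminal disclaimer: IL-833343 expires on the earlier of 24 January 2036 and 24 September 2034.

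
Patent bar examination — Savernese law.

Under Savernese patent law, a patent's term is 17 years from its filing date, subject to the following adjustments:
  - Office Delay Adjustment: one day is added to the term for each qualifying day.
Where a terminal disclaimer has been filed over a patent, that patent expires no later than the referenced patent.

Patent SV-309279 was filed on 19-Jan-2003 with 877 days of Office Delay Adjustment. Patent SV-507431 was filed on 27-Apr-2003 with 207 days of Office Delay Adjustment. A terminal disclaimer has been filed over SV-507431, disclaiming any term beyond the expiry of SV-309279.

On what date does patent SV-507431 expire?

Natural term of SV-507431:
  Base: filing + 17 years → 27 April 2020.
  Office Delay Adjustment: +207 days → 20 November 2020.
Expiry of referenced patent SV-309279:
  Base: filing + 17 years → 19 January 2020.
  Office Delay Adjustment: +877 days → 14 June 2022.
Terminal disclaimer: SV-507431 expires on the earlier of 20 November 2020 and 14 June 2022.

2020-11-20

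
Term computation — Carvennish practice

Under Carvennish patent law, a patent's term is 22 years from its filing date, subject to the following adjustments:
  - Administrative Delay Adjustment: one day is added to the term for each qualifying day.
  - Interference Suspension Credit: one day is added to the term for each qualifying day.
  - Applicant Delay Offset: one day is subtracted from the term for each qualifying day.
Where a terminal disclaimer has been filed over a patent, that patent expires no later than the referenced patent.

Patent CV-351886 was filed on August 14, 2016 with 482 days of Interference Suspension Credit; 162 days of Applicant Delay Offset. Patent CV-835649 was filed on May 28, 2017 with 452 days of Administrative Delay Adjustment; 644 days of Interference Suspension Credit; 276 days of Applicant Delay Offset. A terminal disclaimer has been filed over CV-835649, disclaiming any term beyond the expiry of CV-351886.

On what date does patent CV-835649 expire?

June 30, 2039

Natural term of CV-835649:
  Base: filing + 22 years → 28 May 2039.
  Administrative Delay Adjustment: +452 days → 22 August 2040.
  Interference Suspension Credit: +644 days → 28 May 2042.
  Applicant Delay Offset: −276 days → 25 August 2041.
Expiry of referenced patent CV-351886:
  Base: filing + 22 years → 14 August 2038.
  Interference Suspension Credit: +482 days → 9 December 2039.
  Applicant Delay Offset: −162 days → 30 June 2039.
Terminal disclaimer: CV-835649 expires on the earlier of 25 August 2041 and 30 June 2039.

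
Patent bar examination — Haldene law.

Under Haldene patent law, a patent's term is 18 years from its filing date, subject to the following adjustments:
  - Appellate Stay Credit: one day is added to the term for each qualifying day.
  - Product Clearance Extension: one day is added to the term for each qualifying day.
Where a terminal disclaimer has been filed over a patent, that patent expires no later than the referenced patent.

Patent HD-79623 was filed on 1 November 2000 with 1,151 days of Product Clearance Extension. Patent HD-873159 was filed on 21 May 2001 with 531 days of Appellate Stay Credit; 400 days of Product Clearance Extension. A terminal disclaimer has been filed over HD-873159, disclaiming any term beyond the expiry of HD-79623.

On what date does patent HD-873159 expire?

December 7, 2021

Natural term of HD-873159:
  Base: filing + 18 years → 21 May 2019.
  Appellate Stay Credit: +531 days → 2 November 2020.
  Product Clearance Extension: +400 days → 7 December 2021.
Expiry of referenced patent HD-79623:
  Base: filing + 18 years → 1 November 2018.
  Product Clearance Extension: +1151 days → 26 December 2021.
Terminal disclaimer: HD-873159 expires on the earlier of 7 December 2021 and 26 December 2021.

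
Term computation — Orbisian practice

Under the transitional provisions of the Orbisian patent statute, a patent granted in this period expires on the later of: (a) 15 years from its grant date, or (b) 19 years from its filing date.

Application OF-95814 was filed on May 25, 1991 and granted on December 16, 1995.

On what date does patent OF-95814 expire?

(a) grant + 15 years → 16 December 2010.
(b) filing + 19 years → 25 May 2010.
Later of the two: 16 December 2010.

December 16, 2010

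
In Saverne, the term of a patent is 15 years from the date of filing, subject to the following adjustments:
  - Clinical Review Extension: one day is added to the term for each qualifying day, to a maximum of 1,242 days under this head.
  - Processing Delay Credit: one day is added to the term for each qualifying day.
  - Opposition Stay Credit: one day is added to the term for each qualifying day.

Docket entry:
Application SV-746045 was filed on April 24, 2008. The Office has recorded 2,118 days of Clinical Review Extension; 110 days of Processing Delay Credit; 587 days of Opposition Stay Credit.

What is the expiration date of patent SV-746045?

Base term: filing date + 15 years → 24 April 2023.
Clinical Review Extension: 2118 days claimed exceeds the 1242-day cap, so +1242 days → 17 September 2026.
Processing Delay Credit: +110 days → 5 January 2027.
Opposition Stay Credit: +587 days → 14 August 2028.

2028-08-14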